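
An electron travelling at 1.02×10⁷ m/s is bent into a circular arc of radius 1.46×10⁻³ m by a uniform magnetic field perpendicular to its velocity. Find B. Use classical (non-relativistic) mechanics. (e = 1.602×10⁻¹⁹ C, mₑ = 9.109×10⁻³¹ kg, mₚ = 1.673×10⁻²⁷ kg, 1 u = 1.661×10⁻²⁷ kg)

From |q|vB = mv²/r, B = mv/(|q|r).
B = (9.109×10⁻³¹)(1.02×10⁷)/((1.602×10⁻¹⁹)(1.46×10⁻³)) ≈ 0.0397 T.

B ≈ 0.0397 T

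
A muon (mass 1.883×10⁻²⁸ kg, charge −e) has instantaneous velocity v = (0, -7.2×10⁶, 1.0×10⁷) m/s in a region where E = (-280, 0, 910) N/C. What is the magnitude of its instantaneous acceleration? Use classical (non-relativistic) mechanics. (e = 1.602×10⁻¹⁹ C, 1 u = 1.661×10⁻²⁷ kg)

Only an electric field acts, so F = qE = (−1.602×10⁻¹⁹ C)·(-280, 0, 910) = (4.49×10⁻¹⁷, 0, -1.46×10⁻¹⁶) N.
|a| = |F|/m = 1.525×10⁻¹⁶/1.883×10⁻²⁸ ≈ 8.10×10¹¹ m/s².

|a| ≈ 8.10×10¹¹ m/s²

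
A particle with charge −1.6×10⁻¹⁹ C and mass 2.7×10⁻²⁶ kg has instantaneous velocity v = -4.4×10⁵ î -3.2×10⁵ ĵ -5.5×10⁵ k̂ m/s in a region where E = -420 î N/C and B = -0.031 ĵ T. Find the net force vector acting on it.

v×B = (-1.70×10⁴, 0, 1.36×10⁴) N/C.
E + v×B = (-1.75×10⁴, 0, 1.36×10⁴) N/C.
F = q(E + v×B) = (−1.6×10⁻¹⁹ C)·(-1.75×10⁴, 0, 1.36×10⁴) = (2.80×10⁻¹⁵, 0, -2.18×10⁻¹⁵) N.

F ≈ (2.80×10⁻¹⁵, 0, -2.18×10⁻¹⁵) N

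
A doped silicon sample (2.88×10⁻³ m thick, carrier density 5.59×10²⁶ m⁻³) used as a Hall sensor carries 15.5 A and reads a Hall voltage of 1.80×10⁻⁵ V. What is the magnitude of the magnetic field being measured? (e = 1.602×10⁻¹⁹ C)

From V_H = IB/(n e t), B = V_H n e t / I.
B = (1.80×10⁻⁵)(5.59×10²⁶)(1.602×10⁻¹⁹)(2.88×10⁻³)/15.5 ≈ 0.300 T.

B ≈ 0.300 T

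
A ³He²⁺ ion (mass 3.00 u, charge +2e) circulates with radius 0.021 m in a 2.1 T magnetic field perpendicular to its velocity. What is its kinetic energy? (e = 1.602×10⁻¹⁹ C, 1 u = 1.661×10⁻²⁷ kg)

v = |q|Br/m, then KE = ½mv² = (qBr)²/(2m).
v = (3.204×10⁻¹⁹)(2.1)(0.021)/4.983×10⁻²⁷ ≈ 2.836×10⁶ m/s.
KE = ½(4.983×10⁻²⁷)(2.836×10⁶)² ≈ 2.0×10⁻¹⁴ J = 1.3×10⁵ eV.

KE ≈ 1.3×10⁵ eV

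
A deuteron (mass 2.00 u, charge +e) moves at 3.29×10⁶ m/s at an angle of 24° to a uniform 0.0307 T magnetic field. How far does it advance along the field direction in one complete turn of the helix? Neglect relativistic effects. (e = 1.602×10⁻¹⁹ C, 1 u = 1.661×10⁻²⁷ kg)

p ≈ 12.8 m

v∥ = v cosθ = 3.29×10⁶·cos24° ≈ 3.006×10⁶ m/s.
T = 2πm/(|q|B) = 2π(3.322×10⁻²⁷)/((1.602×10⁻¹⁹)(0.0307)) ≈ 4.244×10⁻⁶ s.
pitch = v∥ T = (3.006×10⁶)(4.244×10⁻⁶) ≈ 12.8 m.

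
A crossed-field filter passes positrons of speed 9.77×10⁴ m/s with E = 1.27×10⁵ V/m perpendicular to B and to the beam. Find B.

B = 1.30 T

Balance of forces in the selector: qE = qvB ⇒ B = E/v.
B = 1.27×10⁵/9.77×10⁴ = 1.30 T.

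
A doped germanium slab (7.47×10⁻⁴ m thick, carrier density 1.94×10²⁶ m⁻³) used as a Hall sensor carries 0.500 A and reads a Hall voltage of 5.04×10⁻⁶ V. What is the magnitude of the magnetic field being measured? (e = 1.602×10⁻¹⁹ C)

B ≈ 0.234 T

From V_H = IB/(n e t), B = V_H n e t / I.
B = (5.04×10⁻⁶)(1.94×10²⁶)(1.602×10⁻¹⁹)(7.47×10⁻⁴)/0.500 ≈ 0.234 T.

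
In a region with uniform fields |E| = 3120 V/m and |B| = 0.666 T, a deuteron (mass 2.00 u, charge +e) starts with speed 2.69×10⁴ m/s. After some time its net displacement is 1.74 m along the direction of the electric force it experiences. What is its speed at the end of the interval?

B does no work; ΔKE = |q|E d.
½mv_f² = ½mv₀² + |q|Ed = ½(3.322×10⁻²⁷)(2.69×10⁴)² + (1.602×10⁻¹⁹)(3120)(1.74) ≈ 1.202×10⁻¹⁸ J + 8.697×10⁻¹⁶ J ≈ 8.709×10⁻¹⁶ J.
v_f = √(2·8.709×10⁻¹⁶/3.322×10⁻²⁷) ≈ 7.24×10⁵ m/s.

v_f ≈ 7.24×10⁵ m/s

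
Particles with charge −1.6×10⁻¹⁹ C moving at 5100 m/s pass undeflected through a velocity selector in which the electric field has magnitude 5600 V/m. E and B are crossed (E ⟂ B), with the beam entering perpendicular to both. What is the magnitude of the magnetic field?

B = 1.1 T

Balance of forces in the selector: qE = qvB ⇒ B = E/v.
B = 5600/5100 = 1.1 T.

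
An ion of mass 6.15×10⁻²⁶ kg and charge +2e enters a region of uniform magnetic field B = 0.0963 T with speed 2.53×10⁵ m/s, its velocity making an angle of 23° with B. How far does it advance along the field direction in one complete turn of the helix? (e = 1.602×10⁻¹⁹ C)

p ≈ 2.92 m

v∥ = v cosθ = 2.53×10⁵·cos23° ≈ 2.329×10⁵ m/s.
T = 2πm/(|q|B) = 2π(6.15×10⁻²⁶)/((3.204×10⁻¹⁹)(0.0963)) ≈ 1.252×10⁻⁵ s.
pitch = v∥ T = (2.329×10⁵)(1.252×10⁻⁵) ≈ 2.92 m.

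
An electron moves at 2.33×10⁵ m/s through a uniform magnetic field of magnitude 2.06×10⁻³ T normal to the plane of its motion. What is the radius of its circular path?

The magnetic force provides the centripetal force: |q|vB = mv²/r.
r = mv/(|q|B) = (9.109×10⁻³¹)(2.33×10⁵)/((1.602×10⁻¹⁹)(2.06×10⁻³)) ≈ 6.43×10⁻⁴ m.

r ≈ 6.43×10⁻⁴ m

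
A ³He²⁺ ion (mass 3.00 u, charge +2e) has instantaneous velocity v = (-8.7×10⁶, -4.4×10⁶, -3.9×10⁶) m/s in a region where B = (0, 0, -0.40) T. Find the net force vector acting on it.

F ≈ (5.64×10⁻¹³, -1.11×10⁻¹², 0) N

v×B = (1.76×10⁶, -3.48×10⁶, 0) N/C.
F = q v×B = (3.204×10⁻¹⁹ C)·(1.76×10⁶, -3.48×10⁶, 0) = (5.64×10⁻¹³, -1.11×10⁻¹², 0) N.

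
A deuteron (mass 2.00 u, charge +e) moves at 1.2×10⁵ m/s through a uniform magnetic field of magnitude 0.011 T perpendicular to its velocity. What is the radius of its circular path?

r ≈ 0.23 m

The magnetic force provides the centripetal force: |q|vB = mv²/r.
r = mv/(|q|B) = (3.322×10⁻²⁷)(1.2×10⁵)/((1.602×10⁻¹⁹)(0.011)) ≈ 0.23 m.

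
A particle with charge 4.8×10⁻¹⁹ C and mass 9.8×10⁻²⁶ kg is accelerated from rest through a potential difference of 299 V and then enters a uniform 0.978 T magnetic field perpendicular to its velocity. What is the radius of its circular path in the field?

r ≈ 0.0113 m

Acceleration: |q|V = ½mv² ⇒ v = √(2|q|V/m) = √(2·4.8×10⁻¹⁹·299/9.8×10⁻²⁶) ≈ 5.412×10⁴ m/s.
In the field: r = mv/(|q|B) = (9.8×10⁻²⁶)(5.412×10⁴)/((4.8×10⁻¹⁹)(0.978)) ≈ 0.0113 m.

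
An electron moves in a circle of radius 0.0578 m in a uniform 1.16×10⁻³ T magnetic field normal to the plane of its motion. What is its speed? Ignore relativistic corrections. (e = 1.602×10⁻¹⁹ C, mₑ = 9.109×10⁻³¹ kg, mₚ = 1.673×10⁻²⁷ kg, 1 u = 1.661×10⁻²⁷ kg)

v ≈ 1.18×10⁷ m/s

From |q|vB = mv²/r, v = |q|Br/m.
v = (1.602×10⁻¹⁹)(1.16×10⁻³)(0.0578)/9.109×10⁻³¹ ≈ 1.18×10⁷ m/s.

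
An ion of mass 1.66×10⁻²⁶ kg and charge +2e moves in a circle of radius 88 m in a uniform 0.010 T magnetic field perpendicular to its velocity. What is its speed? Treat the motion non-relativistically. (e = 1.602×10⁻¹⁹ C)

v ≈ 1.7×10⁷ m/s

From |q|vB = mv²/r, v = |q|Br/m.
v = (3.204×10⁻¹⁹)(0.010)(88)/1.66×10⁻²⁶ ≈ 1.7×10⁷ m/s.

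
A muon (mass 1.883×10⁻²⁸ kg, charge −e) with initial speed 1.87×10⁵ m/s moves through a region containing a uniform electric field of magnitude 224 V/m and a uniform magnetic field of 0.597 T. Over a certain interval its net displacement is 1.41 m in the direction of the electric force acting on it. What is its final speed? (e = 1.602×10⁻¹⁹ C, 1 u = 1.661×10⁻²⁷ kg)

v_f ≈ 7.57×10⁵ m/s

B does no work; ΔKE = |q|E d.
½mv_f² = ½mv₀² + |q|Ed = ½(1.883×10⁻²⁸)(1.87×10⁵)² + (1.602×10⁻¹⁹)(224)(1.41) ≈ 3.292×10⁻¹⁸ J + 5.060×10⁻¹⁷ J ≈ 5.389×10⁻¹⁷ J.
v_f = √(2·5.389×10⁻¹⁷/1.883×10⁻²⁸) ≈ 7.57×10⁵ m/s.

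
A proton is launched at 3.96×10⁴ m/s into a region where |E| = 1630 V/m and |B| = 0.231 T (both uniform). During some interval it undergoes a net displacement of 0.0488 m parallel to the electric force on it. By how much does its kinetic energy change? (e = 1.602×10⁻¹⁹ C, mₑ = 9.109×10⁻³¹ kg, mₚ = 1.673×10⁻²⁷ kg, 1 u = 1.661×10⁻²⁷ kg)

The magnetic force is always ⟂ v and does no work; only the electric force changes KE.
ΔKE = F_E · d = |q|E d = (1.602×10⁻¹⁹)(1630)(0.0488) ≈ 1.27×10⁻¹⁷ J.

ΔKE ≈ 1.27×10⁻¹⁷ J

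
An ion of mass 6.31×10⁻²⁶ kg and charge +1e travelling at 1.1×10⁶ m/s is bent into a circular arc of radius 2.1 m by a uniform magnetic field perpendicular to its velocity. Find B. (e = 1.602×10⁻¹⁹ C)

From |q|vB = mv²/r, B = mv/(|q|r).
B = (6.31×10⁻²⁶)(1.1×10⁶)/((1.602×10⁻¹⁹)(2.1)) ≈ 0.21 T.

B ≈ 0.21 T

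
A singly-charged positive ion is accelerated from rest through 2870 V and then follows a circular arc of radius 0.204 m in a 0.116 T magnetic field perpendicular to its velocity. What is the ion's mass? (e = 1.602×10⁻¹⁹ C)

Combine |q|V = ½mv² and r = mv/(|q|B): eliminate v to get m = qB²r²/(2V).
m = (1.602×10⁻¹⁹)(0.116)²(0.204)²/(2·2870) ≈ 1.56×10⁻²⁶ kg.

m ≈ 1.56×10⁻²⁶ kg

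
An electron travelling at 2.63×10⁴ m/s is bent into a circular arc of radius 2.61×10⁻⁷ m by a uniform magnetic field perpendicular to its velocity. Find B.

B ≈ 0.573 T

From |q|vB = mv²/r, B = mv/(|q|r).
B = (9.109×10⁻³¹)(2.63×10⁴)/((1.602×10⁻¹⁹)(2.61×10⁻⁷)) ≈ 0.573 T.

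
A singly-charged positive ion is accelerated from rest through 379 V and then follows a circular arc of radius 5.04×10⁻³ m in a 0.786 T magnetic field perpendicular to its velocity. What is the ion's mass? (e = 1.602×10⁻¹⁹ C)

Combine |q|V = ½mv² and r = mv/(|q|B): eliminate v to get m = qB²r²/(2V).
m = (1.602×10⁻¹⁹)(0.786)²(5.04×10⁻³)²/(2·379) ≈ 3.32×10⁻²⁷ kg.

m ≈ 3.32×10⁻²⁷ kg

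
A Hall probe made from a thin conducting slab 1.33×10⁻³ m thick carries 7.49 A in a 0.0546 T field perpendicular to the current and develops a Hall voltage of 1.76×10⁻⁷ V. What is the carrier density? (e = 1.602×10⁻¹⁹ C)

From V_H = IB/(n e t), n = IB/(V_H e t).
n = (7.49)(0.0546)/((1.76×10⁻⁷)(1.602×10⁻¹⁹)(1.33×10⁻³)) ≈ 1.09×10²⁸ m⁻³.

n ≈ 1.09×10²⁸ m⁻³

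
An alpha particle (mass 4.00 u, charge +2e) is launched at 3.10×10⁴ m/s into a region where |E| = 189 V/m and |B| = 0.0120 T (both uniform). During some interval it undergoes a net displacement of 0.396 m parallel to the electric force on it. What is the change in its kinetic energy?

ΔKE ≈ 2.40×10⁻¹⁷ J

The magnetic force is always ⟂ v and does no work; only the electric force changes KE.
ΔKE = F_E · d = |q|E d = (3.204×10⁻¹⁹)(189)(0.396) ≈ 2.40×10⁻¹⁷ J.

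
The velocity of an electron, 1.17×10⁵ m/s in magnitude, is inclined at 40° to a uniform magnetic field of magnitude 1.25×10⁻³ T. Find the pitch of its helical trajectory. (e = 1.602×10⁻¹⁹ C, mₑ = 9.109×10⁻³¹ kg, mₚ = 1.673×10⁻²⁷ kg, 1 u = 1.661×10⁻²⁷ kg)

p ≈ 2.56×10⁻³ m

v∥ = v cosθ = 1.17×10⁵·cos40° ≈ 8.963×10⁴ m/s.
T = 2πm/(|q|B) = 2π(9.109×10⁻³¹)/((1.602×10⁻¹⁹)(1.25×10⁻³)) ≈ 2.858×10⁻⁸ s.
pitch = v∥ T = (8.963×10⁴)(2.858×10⁻⁸) ≈ 2.56×10⁻³ m.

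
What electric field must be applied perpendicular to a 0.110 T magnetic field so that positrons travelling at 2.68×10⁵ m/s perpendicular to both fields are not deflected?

For straight-line motion qE = qvB, so E = vB.
E = 2.68×10⁵ × 0.110 = 2.95×10⁴ V/m.

E = 2.95×10⁴ V/m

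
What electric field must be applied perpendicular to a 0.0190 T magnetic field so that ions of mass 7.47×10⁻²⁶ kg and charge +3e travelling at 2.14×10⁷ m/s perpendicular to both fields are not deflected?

For straight-line motion qE = qvB, so E = vB.
E = 2.14×10⁷ × 0.0190 = 4.07×10⁵ V/m.

E = 4.07×10⁵ V/m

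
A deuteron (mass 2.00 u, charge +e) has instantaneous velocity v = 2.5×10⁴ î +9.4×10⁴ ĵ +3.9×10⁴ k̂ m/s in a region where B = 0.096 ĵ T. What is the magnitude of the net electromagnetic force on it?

|F| ≈ 7.12×10⁻¹⁶ N

v×B = (-3740, 0, 2400) N/C.
F = q v×B = (1.602×10⁻¹⁹ C)·(-3740, 0, 2400) = (-6.00×10⁻¹⁶, 0, 3.84×10⁻¹⁶) N.
|F| = 7.12×10⁻¹⁶ N.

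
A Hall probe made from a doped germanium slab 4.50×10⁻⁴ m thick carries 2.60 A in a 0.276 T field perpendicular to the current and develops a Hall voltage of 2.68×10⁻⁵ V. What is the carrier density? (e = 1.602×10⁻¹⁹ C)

n ≈ 3.71×10²⁶ m⁻³

From V_H = IB/(n e t), n = IB/(V_H e t).
n = (2.60)(0.276)/((2.68×10⁻⁵)(1.602×10⁻¹⁹)(4.50×10⁻⁴)) ≈ 3.71×10²⁶ m⁻³.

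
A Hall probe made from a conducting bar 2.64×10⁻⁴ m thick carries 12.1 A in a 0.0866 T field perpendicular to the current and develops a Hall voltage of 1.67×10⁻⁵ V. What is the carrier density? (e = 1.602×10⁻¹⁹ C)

n ≈ 1.48×10²⁷ m⁻³

From V_H = IB/(n e t), n = IB/(V_H e t).
n = (12.1)(0.0866)/((1.67×10⁻⁵)(1.602×10⁻¹⁹)(2.64×10⁻⁴)) ≈ 1.48×10²⁷ m⁻³.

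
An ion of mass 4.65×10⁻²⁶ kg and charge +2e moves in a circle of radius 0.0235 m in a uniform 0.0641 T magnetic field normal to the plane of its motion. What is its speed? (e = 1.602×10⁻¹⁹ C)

From |q|vB = mv²/r, v = |q|Br/m.
v = (3.204×10⁻¹⁹)(0.0641)(0.0235)/4.65×10⁻²⁶ ≈ 1.04×10⁴ m/s.

v ≈ 1.04×10⁴ m/s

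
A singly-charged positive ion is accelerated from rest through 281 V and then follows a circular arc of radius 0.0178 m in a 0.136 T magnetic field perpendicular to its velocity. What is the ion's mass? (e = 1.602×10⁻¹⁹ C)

m ≈ 1.67×10⁻²⁷ kg

Combine |q|V = ½mv² and r = mv/(|q|B): eliminate v to get m = qB²r²/(2V).
m = (1.602×10⁻¹⁹)(0.136)²(0.0178)²/(2·281) ≈ 1.67×10⁻²⁷ kg.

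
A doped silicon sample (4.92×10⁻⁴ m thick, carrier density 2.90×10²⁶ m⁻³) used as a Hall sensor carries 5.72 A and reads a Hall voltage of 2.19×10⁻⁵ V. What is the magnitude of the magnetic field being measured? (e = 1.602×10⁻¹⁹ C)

From V_H = IB/(n e t), B = V_H n e t / I.
B = (2.19×10⁻⁵)(2.90×10²⁶)(1.602×10⁻¹⁹)(4.92×10⁻⁴)/5.72 ≈ 0.0875 T.

B ≈ 0.0875 T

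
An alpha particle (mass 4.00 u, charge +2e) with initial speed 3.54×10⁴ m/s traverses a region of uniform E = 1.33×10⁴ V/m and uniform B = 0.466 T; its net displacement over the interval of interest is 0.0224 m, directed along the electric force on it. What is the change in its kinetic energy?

The magnetic force is always ⟂ v and does no work; only the electric force changes KE.
ΔKE = F_E · d = |q|E d = (3.204×10⁻¹⁹)(1.33×10⁴)(0.0224) ≈ 9.55×10⁻¹⁷ J.

ΔKE ≈ 9.55×10⁻¹⁷ J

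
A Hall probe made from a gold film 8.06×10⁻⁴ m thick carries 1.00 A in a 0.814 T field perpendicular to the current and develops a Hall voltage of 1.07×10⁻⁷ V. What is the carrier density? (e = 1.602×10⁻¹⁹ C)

n ≈ 5.89×10²⁸ m⁻³

From V_H = IB/(n e t), n = IB/(V_H e t).
n = (1.00)(0.814)/((1.07×10⁻⁷)(1.602×10⁻¹⁹)(8.06×10⁻⁴)) ≈ 5.89×10²⁸ m⁻³.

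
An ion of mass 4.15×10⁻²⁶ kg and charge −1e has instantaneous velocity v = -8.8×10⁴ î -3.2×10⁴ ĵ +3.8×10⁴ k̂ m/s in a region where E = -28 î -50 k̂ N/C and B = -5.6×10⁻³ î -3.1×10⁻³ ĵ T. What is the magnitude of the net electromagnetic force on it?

v×B = (118, -213, 93.6) N/C.
E + v×B = (89.8, -213, 43.6) N/C.
F = q(E + v×B) = (−1.602×10⁻¹⁹ C)·(89.8, -213, 43.6) = (-1.44×10⁻¹⁷, 3.41×10⁻¹⁷, -6.98×10⁻¹⁸) N.
|F| = 3.77×10⁻¹⁷ N.

|F| ≈ 3.77×10⁻¹⁷ N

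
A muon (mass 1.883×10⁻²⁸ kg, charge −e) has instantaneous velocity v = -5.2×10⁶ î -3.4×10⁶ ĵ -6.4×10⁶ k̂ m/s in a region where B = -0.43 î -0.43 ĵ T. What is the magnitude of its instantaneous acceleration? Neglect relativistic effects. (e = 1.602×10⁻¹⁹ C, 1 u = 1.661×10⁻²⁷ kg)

|a| ≈ 3.38×10¹⁵ m/s²

v×B = (-2.75×10⁶, 2.75×10⁶, 7.74×10⁵) N/C.
F = q v×B = (−1.602×10⁻¹⁹ C)·(-2.75×10⁶, 2.75×10⁶, 7.74×10⁵) = (4.41×10⁻¹³, -4.41×10⁻¹³, -1.24×10⁻¹³) N.
|a| = |F|/m = 6.357×10⁻¹³/1.883×10⁻²⁸ ≈ 3.38×10¹⁵ m/s².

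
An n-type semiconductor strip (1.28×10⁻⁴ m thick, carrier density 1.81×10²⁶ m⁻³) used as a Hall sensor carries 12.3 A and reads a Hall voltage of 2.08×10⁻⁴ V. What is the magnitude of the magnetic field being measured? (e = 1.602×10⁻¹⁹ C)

From V_H = IB/(n e t), B = V_H n e t / I.
B = (2.08×10⁻⁴)(1.81×10²⁶)(1.602×10⁻¹⁹)(1.28×10⁻⁴)/12.3 ≈ 0.0628 T.

B ≈ 0.0628 T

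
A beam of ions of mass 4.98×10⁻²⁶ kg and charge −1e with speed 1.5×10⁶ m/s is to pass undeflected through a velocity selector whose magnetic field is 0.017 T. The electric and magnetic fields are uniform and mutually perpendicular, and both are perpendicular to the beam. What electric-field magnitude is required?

For straight-line motion qE = qvB, so E = vB.
E = 1.5×10⁶ × 0.017 = 2.6×10⁴ V/m.

E = 2.6×10⁴ V/m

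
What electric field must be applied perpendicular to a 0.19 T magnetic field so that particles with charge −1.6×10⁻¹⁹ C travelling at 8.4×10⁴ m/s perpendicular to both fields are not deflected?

E = 1.6×10⁴ V/m

For straight-line motion qE = qvB, so E = vB.
E = 8.4×10⁴ × 0.19 = 1.6×10⁴ V/m.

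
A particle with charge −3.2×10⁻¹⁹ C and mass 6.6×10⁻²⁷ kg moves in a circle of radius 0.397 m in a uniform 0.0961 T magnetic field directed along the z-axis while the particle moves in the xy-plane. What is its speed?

v ≈ 1.85×10⁶ m/s

From |q|vB = mv²/r, v = |q|Br/m.
v = (3.2×10⁻¹⁹)(0.0961)(0.397)/6.6×10⁻²⁷ ≈ 1.85×10⁶ m/s.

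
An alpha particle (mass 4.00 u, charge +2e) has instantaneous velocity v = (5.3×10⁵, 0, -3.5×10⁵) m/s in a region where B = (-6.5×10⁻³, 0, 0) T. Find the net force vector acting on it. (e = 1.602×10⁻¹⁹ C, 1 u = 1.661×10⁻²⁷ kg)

v×B = (0, 2280, 0) N/C.
F = q v×B = (3.204×10⁻¹⁹ C)·(0, 2280, 0) = (0, 7.29×10⁻¹⁶, 0) N.

F ≈ (0, 7.29×10⁻¹⁶, 0) N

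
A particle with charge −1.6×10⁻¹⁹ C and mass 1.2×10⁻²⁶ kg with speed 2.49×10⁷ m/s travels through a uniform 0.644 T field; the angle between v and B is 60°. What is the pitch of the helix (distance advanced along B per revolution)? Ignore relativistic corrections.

p ≈ 9.11 m

v∥ = v cosθ = 2.49×10⁷·cos60° ≈ 1.245×10⁷ m/s.
T = 2πm/(|q|B) = 2π(1.2×10⁻²⁶)/((1.6×10⁻¹⁹)(0.644)) ≈ 7.317×10⁻⁷ s.
pitch = v∥ T = (1.245×10⁷)(7.317×10⁻⁷) ≈ 9.11 m.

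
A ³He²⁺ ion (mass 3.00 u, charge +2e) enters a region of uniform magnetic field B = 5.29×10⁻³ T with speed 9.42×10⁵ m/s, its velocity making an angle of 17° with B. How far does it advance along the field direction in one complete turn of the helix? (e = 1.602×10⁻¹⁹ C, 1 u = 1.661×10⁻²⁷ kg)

p ≈ 16.6 m

v∥ = v cosθ = 9.42×10⁵·cos17° ≈ 9.008×10⁵ m/s.
T = 2πm/(|q|B) = 2π(4.983×10⁻²⁷)/((3.204×10⁻¹⁹)(5.29×10⁻³)) ≈ 1.847×10⁻⁵ s.
pitch = v∥ T = (9.008×10⁵)(1.847×10⁻⁵) ≈ 16.6 m.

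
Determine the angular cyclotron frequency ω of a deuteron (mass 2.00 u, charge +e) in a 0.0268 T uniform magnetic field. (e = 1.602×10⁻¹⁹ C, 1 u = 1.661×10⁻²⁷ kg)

ω ≈ 1.29×10⁶ rad/s

ω = |q|B/m.
ω = (1.602×10⁻¹⁹)(0.0268)/3.322×10⁻²⁷ ≈ 1.29×10⁶ rad/s.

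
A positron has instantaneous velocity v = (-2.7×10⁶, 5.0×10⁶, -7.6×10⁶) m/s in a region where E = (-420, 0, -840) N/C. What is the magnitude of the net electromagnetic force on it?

|F| ≈ 1.50×10⁻¹⁶ N

Only an electric field acts, so F = qE = (1.602×10⁻¹⁹ C)·(-420, 0, -840) = (-6.73×10⁻¹⁷, 0, -1.35×10⁻¹⁶) N.
|F| = 1.50×10⁻¹⁶ N.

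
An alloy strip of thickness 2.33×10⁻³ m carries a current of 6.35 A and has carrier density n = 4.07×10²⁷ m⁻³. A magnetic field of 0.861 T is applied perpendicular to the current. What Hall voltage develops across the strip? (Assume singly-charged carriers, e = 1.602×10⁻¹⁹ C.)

V_H ≈ 3.60×10⁻⁶ V

V_H = IB/(n e t).
V_H = (6.35)(0.861)/((4.07×10²⁷)(1.602×10⁻¹⁹)(2.33×10⁻³)) ≈ 3.60×10⁻⁶ V.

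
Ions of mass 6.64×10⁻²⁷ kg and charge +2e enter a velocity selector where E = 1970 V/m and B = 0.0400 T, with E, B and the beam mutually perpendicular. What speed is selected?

Straight-line motion ⇒ electric and magnetic forces cancel, so E = vB.
v = E/B = 1970/0.0400 = 4.92×10⁴ m/s.

v = 4.92×10⁴ m/s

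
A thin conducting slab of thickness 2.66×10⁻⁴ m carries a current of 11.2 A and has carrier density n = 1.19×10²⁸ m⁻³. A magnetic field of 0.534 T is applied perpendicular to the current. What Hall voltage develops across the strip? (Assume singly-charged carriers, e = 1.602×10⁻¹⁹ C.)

V_H = IB/(n e t).
V_H = (11.2)(0.534)/((1.19×10²⁸)(1.602×10⁻¹⁹)(2.66×10⁻⁴)) ≈ 1.18×10⁻⁵ V.

V_H ≈ 1.18×10⁻⁵ V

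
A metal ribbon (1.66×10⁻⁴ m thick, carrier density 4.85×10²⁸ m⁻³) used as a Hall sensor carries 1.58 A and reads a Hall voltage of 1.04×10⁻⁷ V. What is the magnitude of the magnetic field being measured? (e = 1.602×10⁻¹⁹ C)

From V_H = IB/(n e t), B = V_H n e t / I.
B = (1.04×10⁻⁷)(4.85×10²⁸)(1.602×10⁻¹⁹)(1.66×10⁻⁴)/1.58 ≈ 0.0849 T.

B ≈ 0.0849 T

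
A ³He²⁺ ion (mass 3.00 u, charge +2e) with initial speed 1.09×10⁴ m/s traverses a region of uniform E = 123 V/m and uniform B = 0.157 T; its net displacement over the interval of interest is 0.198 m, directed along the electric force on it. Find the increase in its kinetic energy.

ΔKE ≈ 7.80×10⁻¹⁸ J

The magnetic force is always ⟂ v and does no work; only the electric force changes KE.
ΔKE = F_E · d = |q|E d = (3.204×10⁻¹⁹)(123)(0.198) ≈ 7.80×10⁻¹⁸ J.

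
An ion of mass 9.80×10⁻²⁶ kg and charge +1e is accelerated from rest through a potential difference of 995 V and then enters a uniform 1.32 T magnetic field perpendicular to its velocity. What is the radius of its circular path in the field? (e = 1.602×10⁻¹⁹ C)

r ≈ 0.0264 m

Acceleration: |q|V = ½mv² ⇒ v = √(2|q|V/m) = √(2·1.602×10⁻¹⁹·995/9.80×10⁻²⁶) ≈ 5.704×10⁴ m/s.
In the field: r = mv/(|q|B) = (9.80×10⁻²⁶)(5.704×10⁴)/((1.602×10⁻¹⁹)(1.32)) ≈ 0.0264 m.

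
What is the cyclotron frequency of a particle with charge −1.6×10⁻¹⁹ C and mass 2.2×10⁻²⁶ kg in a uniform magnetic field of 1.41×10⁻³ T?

f = |q|B/(2πm).
f = (1.6×10⁻¹⁹)(1.41×10⁻³)/(2π·2.2×10⁻²⁶) ≈ 1630 Hz.

f ≈ 1630 Hz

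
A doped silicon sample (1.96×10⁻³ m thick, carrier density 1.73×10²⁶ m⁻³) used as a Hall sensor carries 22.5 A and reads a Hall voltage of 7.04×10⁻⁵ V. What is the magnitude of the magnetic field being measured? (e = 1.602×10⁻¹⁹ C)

B ≈ 0.170 T

From V_H = IB/(n e t), B = V_H n e t / I.
B = (7.04×10⁻⁵)(1.73×10²⁶)(1.602×10⁻¹⁹)(1.96×10⁻³)/22.5 ≈ 0.170 T.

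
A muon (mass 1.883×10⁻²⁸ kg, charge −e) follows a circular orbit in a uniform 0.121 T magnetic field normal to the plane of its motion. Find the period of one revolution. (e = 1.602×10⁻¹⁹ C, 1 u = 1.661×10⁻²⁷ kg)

T ≈ 6.10×10⁻⁸ s

The cyclotron period depends only on m, q, B: T = 2πm/(|q|B).
T = 2π(1.883×10⁻²⁸)/((1.602×10⁻¹⁹)(0.121)) ≈ 6.10×10⁻⁸ s.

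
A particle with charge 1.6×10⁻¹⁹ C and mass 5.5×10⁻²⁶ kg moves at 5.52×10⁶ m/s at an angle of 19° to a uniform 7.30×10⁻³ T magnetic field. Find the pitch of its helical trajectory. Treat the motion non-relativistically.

p ≈ 1540 m

v∥ = v cosθ = 5.52×10⁶·cos19° ≈ 5.219×10⁶ m/s.
T = 2πm/(|q|B) = 2π(5.5×10⁻²⁶)/((1.6×10⁻¹⁹)(7.30×10⁻³)) ≈ 2.959×10⁻⁴ s.
pitch = v∥ T = (5.219×10⁶)(2.959×10⁻⁴) ≈ 1540 m.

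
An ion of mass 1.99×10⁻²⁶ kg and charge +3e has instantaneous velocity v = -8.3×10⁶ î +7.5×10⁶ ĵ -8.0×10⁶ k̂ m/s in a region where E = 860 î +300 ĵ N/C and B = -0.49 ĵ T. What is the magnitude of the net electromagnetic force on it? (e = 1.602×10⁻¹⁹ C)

v×B = (-3.92×10⁶, 0, 4.07×10⁶) N/C.
E + v×B = (-3.92×10⁶, 300, 4.07×10⁶) N/C.
F = q(E + v×B) = (4.806×10⁻¹⁹ C)·(-3.92×10⁶, 300, 4.07×10⁶) = (-1.88×10⁻¹², 1.44×10⁻¹⁶, 1.95×10⁻¹²) N.
|F| = 2.71×10⁻¹² N.

|F| ≈ 2.71×10⁻¹² N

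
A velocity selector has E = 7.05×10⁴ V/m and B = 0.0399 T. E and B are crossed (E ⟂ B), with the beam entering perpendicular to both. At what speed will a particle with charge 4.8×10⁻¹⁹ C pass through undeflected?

Zero net Lorentz force requires |qE| = |q v×B|, i.e. E = vB.
v = E/B = 7.05×10⁴/0.0399 = 1.77×10⁶ m/s.
The result is independent of the particle's charge and mass.

v = 1.77×10⁶ m/s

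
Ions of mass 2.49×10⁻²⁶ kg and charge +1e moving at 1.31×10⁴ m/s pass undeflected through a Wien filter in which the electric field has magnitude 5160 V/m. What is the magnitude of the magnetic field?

B = 0.394 T

Balance of forces in the selector: qE = qvB ⇒ B = E/v.
B = 5160/1.31×10⁴ = 0.394 T.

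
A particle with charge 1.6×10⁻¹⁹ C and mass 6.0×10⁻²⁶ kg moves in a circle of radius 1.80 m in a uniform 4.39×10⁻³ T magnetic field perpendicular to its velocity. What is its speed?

From |q|vB = mv²/r, v = |q|Br/m.
v = (1.6×10⁻¹⁹)(4.39×10⁻³)(1.80)/6.0×10⁻²⁶ ≈ 2.11×10⁴ m/s.

v ≈ 2.11×10⁴ m/s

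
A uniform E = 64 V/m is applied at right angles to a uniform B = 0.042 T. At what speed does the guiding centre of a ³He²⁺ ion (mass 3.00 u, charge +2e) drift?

The steady drift has the magnetic force balancing the electric force, so v_d = E/B.
v_d = 64/0.042 = 1500 m/s.

v_d ≈ 1500 m/s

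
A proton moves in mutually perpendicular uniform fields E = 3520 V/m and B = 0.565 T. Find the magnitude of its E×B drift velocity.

v_d ≈ 6230 m/s

In crossed fields the guiding centre drifts at v_d = |E×B|/B² = E/B, independent of charge and mass.
v_d = 3520/0.565 = 6230 m/s.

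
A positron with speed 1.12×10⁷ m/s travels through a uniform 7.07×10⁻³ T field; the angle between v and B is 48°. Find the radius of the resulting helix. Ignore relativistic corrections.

r ≈ 6.69×10⁻³ m

v⊥ = v sinθ = 1.12×10⁷·sin48° ≈ 8.323×10⁶ m/s.
r = m v⊥/(|q|B) = (9.109×10⁻³¹)(8.323×10⁶)/((1.602×10⁻¹⁹)(7.07×10⁻³)) ≈ 6.69×10⁻³ m.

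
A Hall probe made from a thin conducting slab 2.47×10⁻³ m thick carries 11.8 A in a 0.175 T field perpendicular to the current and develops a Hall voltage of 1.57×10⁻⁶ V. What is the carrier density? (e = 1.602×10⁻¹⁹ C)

n ≈ 3.32×10²⁷ m⁻³

From V_H = IB/(n e t), n = IB/(V_H e t).
n = (11.8)(0.175)/((1.57×10⁻⁶)(1.602×10⁻¹⁹)(2.47×10⁻³)) ≈ 3.32×10²⁷ m⁻³.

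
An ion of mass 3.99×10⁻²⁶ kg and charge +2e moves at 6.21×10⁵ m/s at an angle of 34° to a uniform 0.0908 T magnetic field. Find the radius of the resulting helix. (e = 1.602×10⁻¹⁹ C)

r ≈ 0.476 m

v⊥ = v sinθ = 6.21×10⁵·sin34° ≈ 3.473×10⁵ m/s.
r = m v⊥/(|q|B) = (3.99×10⁻²⁶)(3.473×10⁵)/((3.204×10⁻¹⁹)(0.0908)) ≈ 0.476 m.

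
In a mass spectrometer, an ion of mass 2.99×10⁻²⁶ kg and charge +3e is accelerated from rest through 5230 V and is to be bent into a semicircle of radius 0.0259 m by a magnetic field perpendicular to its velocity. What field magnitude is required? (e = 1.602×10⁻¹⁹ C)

v = √(2|q|V/m) = √(2·4.806×10⁻¹⁹·5230/2.99×10⁻²⁶) ≈ 4.100×10⁵ m/s.
B = mv/(|q|r) = (2.99×10⁻²⁶)(4.100×10⁵)/((4.806×10⁻¹⁹)(0.0259)) ≈ 0.985 T.

B ≈ 0.985 T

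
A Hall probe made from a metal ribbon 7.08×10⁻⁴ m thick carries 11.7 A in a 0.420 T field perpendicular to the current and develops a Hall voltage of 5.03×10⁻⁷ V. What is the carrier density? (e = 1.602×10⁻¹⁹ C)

From V_H = IB/(n e t), n = IB/(V_H e t).
n = (11.7)(0.420)/((5.03×10⁻⁷)(1.602×10⁻¹⁹)(7.08×10⁻⁴)) ≈ 8.61×10²⁸ m⁻³.

n ≈ 8.61×10²⁸ m⁻³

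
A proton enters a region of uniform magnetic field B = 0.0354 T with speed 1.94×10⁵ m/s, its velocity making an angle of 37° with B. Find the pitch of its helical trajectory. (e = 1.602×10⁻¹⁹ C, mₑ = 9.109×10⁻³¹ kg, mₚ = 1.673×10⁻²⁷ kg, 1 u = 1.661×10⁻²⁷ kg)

v∥ = v cosθ = 1.94×10⁵·cos37° ≈ 1.549×10⁵ m/s.
T = 2πm/(|q|B) = 2π(1.673×10⁻²⁷)/((1.602×10⁻¹⁹)(0.0354)) ≈ 1.854×10⁻⁶ s.
pitch = v∥ T = (1.549×10⁵)(1.854×10⁻⁶) ≈ 0.287 m.

p ≈ 0.287 m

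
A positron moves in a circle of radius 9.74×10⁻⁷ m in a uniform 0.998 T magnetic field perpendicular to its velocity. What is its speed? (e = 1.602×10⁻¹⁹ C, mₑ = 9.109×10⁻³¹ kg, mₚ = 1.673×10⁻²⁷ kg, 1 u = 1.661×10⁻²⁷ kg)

v ≈ 1.71×10⁵ m/s

From |q|vB = mv²/r, v = |q|Br/m.
v = (1.602×10⁻¹⁹)(0.998)(9.74×10⁻⁷)/9.109×10⁻³¹ ≈ 1.71×10⁵ m/s.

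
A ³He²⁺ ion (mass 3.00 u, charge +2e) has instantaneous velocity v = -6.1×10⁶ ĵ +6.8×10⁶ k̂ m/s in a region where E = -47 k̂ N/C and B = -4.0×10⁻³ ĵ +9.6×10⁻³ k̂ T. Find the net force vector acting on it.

F ≈ (-1.00×10⁻¹⁴, 0, -1.51×10⁻¹⁷) N

v×B = (-3.14×10⁴, 0, 0) N/C.
E + v×B = (-3.14×10⁴, 0, -47.0) N/C.
F = q(E + v×B) = (3.204×10⁻¹⁹ C)·(-3.14×10⁴, 0, -47.0) = (-1.00×10⁻¹⁴, 0, -1.51×10⁻¹⁷) N.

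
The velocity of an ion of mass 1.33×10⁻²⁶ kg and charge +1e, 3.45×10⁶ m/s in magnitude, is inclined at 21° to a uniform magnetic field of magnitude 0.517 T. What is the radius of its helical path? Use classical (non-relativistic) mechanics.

v⊥ = v sinθ = 3.45×10⁶·sin21° ≈ 1.236×10⁶ m/s.
r = m v⊥/(|q|B) = (1.33×10⁻²⁶)(1.236×10⁶)/((1.602×10⁻¹⁹)(0.517)) ≈ 0.199 m.

r ≈ 0.199 m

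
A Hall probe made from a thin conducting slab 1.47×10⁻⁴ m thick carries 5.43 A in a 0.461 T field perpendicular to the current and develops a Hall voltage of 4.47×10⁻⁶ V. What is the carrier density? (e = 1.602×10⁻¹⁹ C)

n ≈ 2.38×10²⁸ m⁻³

From V_H = IB/(n e t), n = IB/(V_H e t).
n = (5.43)(0.461)/((4.47×10⁻⁶)(1.602×10⁻¹⁹)(1.47×10⁻⁴)) ≈ 2.38×10²⁸ m⁻³.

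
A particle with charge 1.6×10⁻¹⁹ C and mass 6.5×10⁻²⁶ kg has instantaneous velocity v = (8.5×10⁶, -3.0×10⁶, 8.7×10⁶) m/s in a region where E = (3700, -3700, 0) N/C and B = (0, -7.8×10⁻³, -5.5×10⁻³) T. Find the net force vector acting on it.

F ≈ (1.41×10⁻¹⁴, 6.89×10⁻¹⁵, -1.06×10⁻¹⁴) N

v×B = (8.44×10⁴, 4.68×10⁴, -6.63×10⁴) N/C.
E + v×B = (8.81×10⁴, 4.30×10⁴, -6.63×10⁴) N/C.
F = q(E + v×B) = (1.6×10⁻¹⁹ C)·(8.81×10⁴, 4.30×10⁴, -6.63×10⁴) = (1.41×10⁻¹⁴, 6.89×10⁻¹⁵, -1.06×10⁻¹⁴) N.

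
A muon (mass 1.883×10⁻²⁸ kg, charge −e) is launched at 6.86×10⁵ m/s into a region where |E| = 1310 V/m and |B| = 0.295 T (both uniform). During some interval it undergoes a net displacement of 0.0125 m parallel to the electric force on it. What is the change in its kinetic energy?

ΔKE ≈ 2.62×10⁻¹⁸ J

The magnetic force is always ⟂ v and does no work; only the electric force changes KE.
ΔKE = F_E · d = |q|E d = (1.602×10⁻¹⁹)(1310)(0.0125) ≈ 2.62×10⁻¹⁸ J.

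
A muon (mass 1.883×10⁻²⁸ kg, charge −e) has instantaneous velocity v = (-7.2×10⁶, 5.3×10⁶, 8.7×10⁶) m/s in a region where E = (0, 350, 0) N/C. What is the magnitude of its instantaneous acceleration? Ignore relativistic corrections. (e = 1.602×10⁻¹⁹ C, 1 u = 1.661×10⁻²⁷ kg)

Only an electric field acts, so F = qE = (−1.602×10⁻¹⁹ C)·(0, 350, 0) = (0, -5.61×10⁻¹⁷, 0) N.
|a| = |F|/m = 5.607×10⁻¹⁷/1.883×10⁻²⁸ ≈ 2.98×10¹¹ m/s².

|a| ≈ 2.98×10¹¹ m/s²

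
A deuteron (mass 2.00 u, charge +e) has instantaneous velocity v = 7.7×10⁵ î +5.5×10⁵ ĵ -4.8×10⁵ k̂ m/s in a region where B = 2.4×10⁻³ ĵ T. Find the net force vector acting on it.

F ≈ (1.85×10⁻¹⁶, 0, 2.96×10⁻¹⁶) N

v×B = (1150, 0, 1850) N/C.
F = q v×B = (1.602×10⁻¹⁹ C)·(1150, 0, 1850) = (1.85×10⁻¹⁶, 0, 2.96×10⁻¹⁶) N.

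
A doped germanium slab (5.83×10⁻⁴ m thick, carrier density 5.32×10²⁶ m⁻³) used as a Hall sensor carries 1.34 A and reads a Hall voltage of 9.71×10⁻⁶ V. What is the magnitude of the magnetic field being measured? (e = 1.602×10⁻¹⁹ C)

From V_H = IB/(n e t), B = V_H n e t / I.
B = (9.71×10⁻⁶)(5.32×10²⁶)(1.602×10⁻¹⁹)(5.83×10⁻⁴)/1.34 ≈ 0.360 T.

B ≈ 0.360 T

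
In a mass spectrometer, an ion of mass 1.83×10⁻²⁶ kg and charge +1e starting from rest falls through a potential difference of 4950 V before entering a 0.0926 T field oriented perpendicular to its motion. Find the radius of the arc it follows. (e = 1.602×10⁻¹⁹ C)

r ≈ 0.363 m

Acceleration: |q|V = ½mv² ⇒ v = √(2|q|V/m) = √(2·1.602×10⁻¹⁹·4950/1.83×10⁻²⁶) ≈ 2.944×10⁵ m/s.
In the field: r = mv/(|q|B) = (1.83×10⁻²⁶)(2.944×10⁵)/((1.602×10⁻¹⁹)(0.0926)) ≈ 0.363 m.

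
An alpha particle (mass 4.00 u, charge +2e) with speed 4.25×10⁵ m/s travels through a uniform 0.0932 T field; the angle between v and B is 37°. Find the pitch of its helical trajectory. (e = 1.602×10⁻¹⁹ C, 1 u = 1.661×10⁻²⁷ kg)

v∥ = v cosθ = 4.25×10⁵·cos37° ≈ 3.394×10⁵ m/s.
T = 2πm/(|q|B) = 2π(6.644×10⁻²⁷)/((3.204×10⁻¹⁹)(0.0932)) ≈ 1.398×10⁻⁶ s.
pitch = v∥ T = (3.394×10⁵)(1.398×10⁻⁶) ≈ 0.475 m.

p ≈ 0.475 m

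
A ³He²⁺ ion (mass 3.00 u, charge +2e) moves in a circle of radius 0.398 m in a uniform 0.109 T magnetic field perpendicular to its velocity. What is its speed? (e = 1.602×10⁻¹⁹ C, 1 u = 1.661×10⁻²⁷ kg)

v ≈ 2.79×10⁶ m/s

From |q|vB = mv²/r, v = |q|Br/m.
v = (3.204×10⁻¹⁹)(0.109)(0.398)/4.983×10⁻²⁷ ≈ 2.79×10⁶ m/s.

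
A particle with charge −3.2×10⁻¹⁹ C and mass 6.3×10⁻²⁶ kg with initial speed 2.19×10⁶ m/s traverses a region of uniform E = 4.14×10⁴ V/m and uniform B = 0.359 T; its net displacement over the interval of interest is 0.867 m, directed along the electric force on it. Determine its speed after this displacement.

v_f ≈ 2.27×10⁶ m/s

B does no work; ΔKE = |q|E d.
½mv_f² = ½mv₀² + |q|Ed = ½(6.3×10⁻²⁶)(2.19×10⁶)² + (3.2×10⁻¹⁹)(4.14×10⁴)(0.867) ≈ 1.511×10⁻¹³ J + 1.149×10⁻¹⁴ J ≈ 1.626×10⁻¹³ J.
v_f = √(2·1.626×10⁻¹³/6.3×10⁻²⁶) ≈ 2.27×10⁶ m/s.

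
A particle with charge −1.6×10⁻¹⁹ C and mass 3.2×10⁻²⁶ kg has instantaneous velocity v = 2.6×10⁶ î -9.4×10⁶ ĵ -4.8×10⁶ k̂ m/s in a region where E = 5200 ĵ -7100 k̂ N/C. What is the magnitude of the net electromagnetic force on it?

Only an electric field acts, so F = qE = (−1.6×10⁻¹⁹ C)·(0, 5200, -7100) = (0, -8.32×10⁻¹⁶, 1.14×10⁻¹⁵) N.
|F| = 1.41×10⁻¹⁵ N.

|F| ≈ 1.41×10⁻¹⁵ N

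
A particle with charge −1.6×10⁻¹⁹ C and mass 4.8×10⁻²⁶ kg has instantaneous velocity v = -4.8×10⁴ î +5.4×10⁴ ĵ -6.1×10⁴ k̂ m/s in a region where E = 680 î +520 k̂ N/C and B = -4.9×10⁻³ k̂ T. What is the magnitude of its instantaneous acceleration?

|a| ≈ 2.35×10⁹ m/s²

v×B = (-265, -235, 0) N/C.
E + v×B = (415, -235, 520) N/C.
F = q(E + v×B) = (−1.6×10⁻¹⁹ C)·(415, -235, 520) = (-6.65×10⁻¹⁷, 3.76×10⁻¹⁷, -8.32×10⁻¹⁷) N.
|a| = |F|/m = 1.129×10⁻¹⁶/4.8×10⁻²⁶ ≈ 2.35×10⁹ m/s².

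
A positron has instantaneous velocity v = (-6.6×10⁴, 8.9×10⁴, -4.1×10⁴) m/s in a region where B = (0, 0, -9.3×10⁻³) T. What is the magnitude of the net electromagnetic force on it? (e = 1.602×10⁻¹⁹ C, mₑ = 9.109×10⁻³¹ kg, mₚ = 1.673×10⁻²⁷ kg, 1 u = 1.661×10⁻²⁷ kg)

|F| ≈ 1.65×10⁻¹⁶ N

v×B = (-828, -614, 0) N/C.
F = q v×B = (1.602×10⁻¹⁹ C)·(-828, -614, 0) = (-1.33×10⁻¹⁶, -9.83×10⁻¹⁷, 0) N.
|F| = 1.65×10⁻¹⁶ N.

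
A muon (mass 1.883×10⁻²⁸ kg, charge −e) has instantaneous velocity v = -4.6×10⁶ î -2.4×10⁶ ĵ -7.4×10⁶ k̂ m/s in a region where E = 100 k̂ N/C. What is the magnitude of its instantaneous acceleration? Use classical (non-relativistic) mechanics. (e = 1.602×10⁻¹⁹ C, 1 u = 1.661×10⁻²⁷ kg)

Only an electric field acts, so F = qE = (−1.602×10⁻¹⁹ C)·(0, 0, 100) = (0, 0, -1.60×10⁻¹⁷) N.
|a| = |F|/m = 1.602×10⁻¹⁷/1.883×10⁻²⁸ ≈ 8.51×10¹⁰ m/s².

|a| ≈ 8.51×10¹⁰ m/s²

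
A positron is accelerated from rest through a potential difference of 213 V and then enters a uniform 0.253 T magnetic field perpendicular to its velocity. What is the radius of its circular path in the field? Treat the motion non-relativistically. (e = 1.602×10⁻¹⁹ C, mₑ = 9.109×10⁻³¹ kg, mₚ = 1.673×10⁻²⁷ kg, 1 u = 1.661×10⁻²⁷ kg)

r ≈ 1.95×10⁻⁴ m

Acceleration: |q|V = ½mv² ⇒ v = √(2|q|V/m) = √(2·1.602×10⁻¹⁹·213/9.109×10⁻³¹) ≈ 8.656×10⁶ m/s.
In the field: r = mv/(|q|B) = (9.109×10⁻³¹)(8.656×10⁶)/((1.602×10⁻¹⁹)(0.253)) ≈ 1.95×10⁻⁴ m.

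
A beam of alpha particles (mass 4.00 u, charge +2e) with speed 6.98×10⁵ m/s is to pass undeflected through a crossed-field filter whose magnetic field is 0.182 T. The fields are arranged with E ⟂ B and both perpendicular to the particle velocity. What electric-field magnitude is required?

E = 1.27×10⁵ V/m

For straight-line motion qE = qvB, so E = vB.
E = 6.98×10⁵ × 0.182 = 1.27×10⁵ V/m.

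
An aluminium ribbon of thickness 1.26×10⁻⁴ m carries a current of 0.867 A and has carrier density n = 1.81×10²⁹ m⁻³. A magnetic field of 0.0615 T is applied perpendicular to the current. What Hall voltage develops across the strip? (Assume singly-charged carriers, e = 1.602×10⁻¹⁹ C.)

V_H = IB/(n e t).
V_H = (0.867)(0.0615)/((1.81×10²⁹)(1.602×10⁻¹⁹)(1.26×10⁻⁴)) ≈ 1.46×10⁻⁸ V.

V_H ≈ 1.46×10⁻⁸ V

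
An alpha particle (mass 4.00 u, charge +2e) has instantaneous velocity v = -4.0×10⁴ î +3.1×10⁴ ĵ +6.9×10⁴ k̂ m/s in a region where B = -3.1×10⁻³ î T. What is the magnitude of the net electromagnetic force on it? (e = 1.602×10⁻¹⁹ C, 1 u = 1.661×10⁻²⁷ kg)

|F| ≈ 7.51×10⁻¹⁷ N

v×B = (0, -214, 96.1) N/C.
F = q v×B = (3.204×10⁻¹⁹ C)·(0, -214, 96.1) = (0, -6.85×10⁻¹⁷, 3.08×10⁻¹⁷) N.
|F| = 7.51×10⁻¹⁷ N.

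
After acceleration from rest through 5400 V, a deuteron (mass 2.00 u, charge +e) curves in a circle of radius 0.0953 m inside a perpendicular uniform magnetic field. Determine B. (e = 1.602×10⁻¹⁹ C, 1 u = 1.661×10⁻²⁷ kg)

v = √(2|q|V/m) = √(2·1.602×10⁻¹⁹·5400/3.322×10⁻²⁷) ≈ 7.217×10⁵ m/s.
B = mv/(|q|r) = (3.322×10⁻²⁷)(7.217×10⁵)/((1.602×10⁻¹⁹)(0.0953)) ≈ 0.157 T.

B ≈ 0.157 T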